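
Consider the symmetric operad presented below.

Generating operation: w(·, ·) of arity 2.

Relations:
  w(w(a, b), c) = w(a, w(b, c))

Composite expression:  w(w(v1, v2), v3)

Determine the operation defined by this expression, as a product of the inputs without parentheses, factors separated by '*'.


v1 * v2 * v3

All parenthesizations of w agree; list the v-inputs left to right.
w(v1, v2) collapses to v1 * v2
w(w(v1, v2), v3) collapses to v1 * v2 * v3


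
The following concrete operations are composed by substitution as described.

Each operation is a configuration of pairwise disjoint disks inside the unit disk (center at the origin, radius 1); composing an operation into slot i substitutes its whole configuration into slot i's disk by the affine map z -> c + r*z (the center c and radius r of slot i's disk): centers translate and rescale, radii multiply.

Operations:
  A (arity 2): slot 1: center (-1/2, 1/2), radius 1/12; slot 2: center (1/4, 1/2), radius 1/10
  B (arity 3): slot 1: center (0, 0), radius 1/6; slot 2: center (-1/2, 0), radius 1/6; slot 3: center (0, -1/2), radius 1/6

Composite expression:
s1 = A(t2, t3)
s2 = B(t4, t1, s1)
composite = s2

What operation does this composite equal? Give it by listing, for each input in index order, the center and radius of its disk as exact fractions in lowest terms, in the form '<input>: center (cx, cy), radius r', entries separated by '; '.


t1: center (-1/2, 0), radius 1/6; t2: center (-1/12, -5/12), radius 1/72; t3: center (1/24, -5/12), radius 1/60; t4: center (0, 0), radius 1/6

Below B, radii multiply path by path; the t-disk centers shift.
t4 passes through 1 substitution, ending at center (0, 0), radius 1/6
t1 passes through 1 substitution, ending at center (-1/2, 0), radius 1/6
t2 passes through 2 substitutions, ending at center (-1/12, -5/12), radius 1/72
t3 passes through 2 substitutions, ending at center (1/24, -5/12), radius 1/60


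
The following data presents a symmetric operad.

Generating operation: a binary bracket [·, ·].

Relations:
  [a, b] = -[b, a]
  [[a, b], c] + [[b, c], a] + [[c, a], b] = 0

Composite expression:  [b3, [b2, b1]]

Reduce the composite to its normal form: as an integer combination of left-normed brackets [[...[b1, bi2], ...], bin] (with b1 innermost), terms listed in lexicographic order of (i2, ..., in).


[[b1, b2], b3]

Left-normed coefficients sit on the b1-initial expansion words.
Composite bracket: [b3, [b2, b1]]
Expanding via [a, b] = ab - ba: 4 signed words (2^2 = 4).
Collect the words opening with b1:
  word b1b2b3 has sign +1, contributing +[[b1, b2], b3]


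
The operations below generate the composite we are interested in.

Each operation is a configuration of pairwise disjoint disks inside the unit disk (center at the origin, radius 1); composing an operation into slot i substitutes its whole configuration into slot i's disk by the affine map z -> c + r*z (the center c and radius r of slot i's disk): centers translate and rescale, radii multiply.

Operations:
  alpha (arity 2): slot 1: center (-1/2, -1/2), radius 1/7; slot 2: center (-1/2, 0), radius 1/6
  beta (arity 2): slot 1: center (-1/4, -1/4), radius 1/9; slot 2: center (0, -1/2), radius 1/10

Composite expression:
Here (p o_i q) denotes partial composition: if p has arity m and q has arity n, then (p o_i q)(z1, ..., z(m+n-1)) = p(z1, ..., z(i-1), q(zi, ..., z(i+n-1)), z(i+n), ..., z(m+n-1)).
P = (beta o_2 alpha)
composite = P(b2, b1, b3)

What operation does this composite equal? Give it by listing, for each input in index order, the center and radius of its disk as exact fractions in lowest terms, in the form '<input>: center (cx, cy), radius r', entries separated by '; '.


b1: center (-1/20, -11/20), radius 1/70; b2: center (-1/4, -1/4), radius 1/9; b3: center (-1/20, -1/2), radius 1/60

Only the slot chain above each b matters under beta; compose those maps.
tracing b2 down its 1-map path: center (-1/4, -1/4), radius 1/9
tracing b1 down its 2-map path: center (-1/20, -11/20), radius 1/70
tracing b3 down its 2-map path: center (-1/20, -1/2), radius 1/60


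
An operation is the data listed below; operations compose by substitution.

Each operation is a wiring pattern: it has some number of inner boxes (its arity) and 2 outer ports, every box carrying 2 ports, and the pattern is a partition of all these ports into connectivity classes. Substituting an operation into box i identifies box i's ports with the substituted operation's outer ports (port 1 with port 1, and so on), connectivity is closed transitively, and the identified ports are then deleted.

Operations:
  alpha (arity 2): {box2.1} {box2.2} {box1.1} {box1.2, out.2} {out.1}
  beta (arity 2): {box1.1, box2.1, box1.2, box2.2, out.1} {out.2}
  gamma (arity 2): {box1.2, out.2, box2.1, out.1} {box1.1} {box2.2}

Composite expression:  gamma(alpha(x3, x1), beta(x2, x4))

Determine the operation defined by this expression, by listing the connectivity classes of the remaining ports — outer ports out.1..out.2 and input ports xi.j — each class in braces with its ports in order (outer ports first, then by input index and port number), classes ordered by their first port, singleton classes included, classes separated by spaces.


{out.1, out.2, x2.1, x2.2, x3.2, x4.1, x4.2} {x1.1} {x1.2} {x3.1}

Connectivity passes through glued gamma-boundaries; trace each wire chain.
stage alpha: inputs (x3, x1), connectivity {out.1} {out.2, x3.2} {x1.1} {x1.2} {x3.1}, out.j its boundary
stage beta: inputs (x2, x4), connectivity {out.1, x2.1, x2.2, x4.1, x4.2} {out.2}, out.j its boundary
stage gamma: inputs (x3, x1, x2, x4), connectivity {out.1, out.2, x2.1, x2.2, x3.2, x4.1, x4.2} {x1.1} {x1.2} {x3.1}, out.j its boundary


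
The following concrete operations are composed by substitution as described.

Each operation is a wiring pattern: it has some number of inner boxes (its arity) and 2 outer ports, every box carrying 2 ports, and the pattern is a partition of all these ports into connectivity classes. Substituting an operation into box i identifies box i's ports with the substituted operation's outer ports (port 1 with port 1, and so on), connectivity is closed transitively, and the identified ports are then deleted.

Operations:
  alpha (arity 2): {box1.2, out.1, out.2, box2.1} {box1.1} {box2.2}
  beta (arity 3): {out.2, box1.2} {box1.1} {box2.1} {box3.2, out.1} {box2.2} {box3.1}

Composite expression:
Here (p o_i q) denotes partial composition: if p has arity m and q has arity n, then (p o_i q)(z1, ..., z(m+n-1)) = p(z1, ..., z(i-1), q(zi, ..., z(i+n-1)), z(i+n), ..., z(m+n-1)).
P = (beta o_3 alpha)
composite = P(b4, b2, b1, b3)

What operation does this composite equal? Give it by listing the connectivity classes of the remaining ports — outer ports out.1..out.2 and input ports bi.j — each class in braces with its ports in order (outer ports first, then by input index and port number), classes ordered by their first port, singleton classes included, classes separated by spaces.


Substituting into beta glues patterns; closure does the rest.
composing alpha on (b1, b3), with out.j its own outer ports: {out.1, out.2, b1.2, b3.1} {b1.1} {b3.2}
composing beta on (b4, b2, b1, b3), with out.j its own outer ports: {out.1, b1.2, b3.1} {out.2, b4.2} {b1.1} {b2.1} {b2.2} {b3.2} {b4.1}

{out.1, b1.2, b3.1} {out.2, b4.2} {b1.1} {b2.1} {b2.2} {b3.2} {b4.1}


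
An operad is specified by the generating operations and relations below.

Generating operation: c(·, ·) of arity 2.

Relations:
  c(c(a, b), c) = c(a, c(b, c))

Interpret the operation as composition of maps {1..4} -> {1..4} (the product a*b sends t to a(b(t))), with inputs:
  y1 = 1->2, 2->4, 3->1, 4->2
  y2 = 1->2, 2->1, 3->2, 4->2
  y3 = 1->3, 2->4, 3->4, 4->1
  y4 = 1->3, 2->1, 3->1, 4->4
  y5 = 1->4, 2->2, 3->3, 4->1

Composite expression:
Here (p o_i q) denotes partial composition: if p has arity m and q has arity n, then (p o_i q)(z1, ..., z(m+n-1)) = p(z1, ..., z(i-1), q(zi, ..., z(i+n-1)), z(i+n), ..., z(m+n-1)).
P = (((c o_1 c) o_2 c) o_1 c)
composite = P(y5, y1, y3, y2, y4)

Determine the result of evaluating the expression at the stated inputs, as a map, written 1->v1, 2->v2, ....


1->2, 2->2, 3->2, 4->2


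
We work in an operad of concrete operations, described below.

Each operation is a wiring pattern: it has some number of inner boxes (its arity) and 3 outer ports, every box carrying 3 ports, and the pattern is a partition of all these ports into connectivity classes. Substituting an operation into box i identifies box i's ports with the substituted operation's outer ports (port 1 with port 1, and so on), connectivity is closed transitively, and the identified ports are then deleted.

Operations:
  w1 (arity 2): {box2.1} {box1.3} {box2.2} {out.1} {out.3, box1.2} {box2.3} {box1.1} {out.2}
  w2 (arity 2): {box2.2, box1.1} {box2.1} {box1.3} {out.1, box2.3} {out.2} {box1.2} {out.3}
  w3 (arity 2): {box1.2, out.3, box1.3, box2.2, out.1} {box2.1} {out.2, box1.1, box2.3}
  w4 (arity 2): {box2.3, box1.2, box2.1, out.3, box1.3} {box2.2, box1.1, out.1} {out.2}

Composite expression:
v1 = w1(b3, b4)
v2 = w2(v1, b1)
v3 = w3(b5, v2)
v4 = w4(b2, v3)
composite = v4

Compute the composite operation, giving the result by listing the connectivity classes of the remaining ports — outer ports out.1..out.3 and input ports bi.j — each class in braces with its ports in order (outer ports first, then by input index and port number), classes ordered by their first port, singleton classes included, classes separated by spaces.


{out.1, b2.1, b5.1} {out.2} {out.3, b2.2, b2.3, b5.2, b5.3} {b1.1} {b1.2} {b1.3} {b3.1} {b3.2} {b3.3} {b4.1} {b4.2} {b4.3}

Two ports join when wires chain via w4-identified ports.
stage w1: inputs (b3, b4), connectivity {out.1} {out.2} {out.3, b3.2} {b3.1} {b3.3} {b4.1} {b4.2} {b4.3}, out.j its boundary
stage w2: inputs (b3, b4, b1), connectivity {out.1, b1.3} {out.2} {out.3} {b1.1} {b1.2} {b3.1} {b3.2} {b3.3} {b4.1} {b4.2} {b4.3}, out.j its boundary
stage w3: inputs (b5, b3, b4, b1), connectivity {out.1, out.3, b5.2, b5.3} {out.2, b5.1} {b1.1} {b1.2} {b1.3} {b3.1} {b3.2} {b3.3} {b4.1} {b4.2} {b4.3}, out.j its boundary
stage w4: inputs (b2, b5, b3, b4, b1), connectivity {out.1, b2.1, b5.1} {out.2} {out.3, b2.2, b2.3, b5.2, b5.3} {b1.1} {b1.2} {b1.3} {b3.1} {b3.2} {b3.3} {b4.1} {b4.2} {b4.3}, out.j its boundary


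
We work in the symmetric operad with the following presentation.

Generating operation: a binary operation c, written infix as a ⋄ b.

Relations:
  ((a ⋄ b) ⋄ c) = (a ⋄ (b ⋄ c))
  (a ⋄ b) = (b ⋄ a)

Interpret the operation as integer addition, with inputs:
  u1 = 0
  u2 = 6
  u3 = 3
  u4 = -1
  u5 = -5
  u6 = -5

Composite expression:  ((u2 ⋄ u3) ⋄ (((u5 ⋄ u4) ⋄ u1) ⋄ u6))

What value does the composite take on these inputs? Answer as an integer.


-2

(u2 ⋄ u3) = 9
(u5 ⋄ u4) = -6
((u5 ⋄ u4) ⋄ u1) = -6
(((u5 ⋄ u4) ⋄ u1) ⋄ u6) = -11
((u2 ⋄ u3) ⋄ (((u5 ⋄ u4) ⋄ u1) ⋄ u6)) = -2


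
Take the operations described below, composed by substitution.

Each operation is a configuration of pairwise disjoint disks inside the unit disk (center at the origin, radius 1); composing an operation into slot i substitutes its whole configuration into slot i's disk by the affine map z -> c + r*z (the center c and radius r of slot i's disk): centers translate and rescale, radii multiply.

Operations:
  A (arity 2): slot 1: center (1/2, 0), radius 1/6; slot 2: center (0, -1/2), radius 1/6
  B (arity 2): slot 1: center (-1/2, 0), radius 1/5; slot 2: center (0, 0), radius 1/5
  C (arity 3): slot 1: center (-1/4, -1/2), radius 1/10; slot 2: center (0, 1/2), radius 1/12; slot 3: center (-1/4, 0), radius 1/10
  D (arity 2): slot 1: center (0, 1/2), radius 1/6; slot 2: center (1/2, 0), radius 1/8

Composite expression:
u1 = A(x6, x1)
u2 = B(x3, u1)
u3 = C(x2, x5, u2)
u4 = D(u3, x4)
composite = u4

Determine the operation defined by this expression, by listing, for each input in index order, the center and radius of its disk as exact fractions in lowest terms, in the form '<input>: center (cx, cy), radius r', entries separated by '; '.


x1: center (-1/24, 299/600), radius 1/1800; x2: center (-1/24, 5/12), radius 1/60; x3: center (-1/20, 1/2), radius 1/300; x4: center (1/2, 0), radius 1/8; x5: center (0, 7/12), radius 1/72; x6: center (-1/25, 1/2), radius 1/1800

Each x-disk chains the slot maps above it in D; radii multiply.
input x2: composing its 2 substitution steps yields center (-1/24, 5/12), radius 1/60
input x5: composing its 2 substitution steps yields center (0, 7/12), radius 1/72
input x3: composing its 3 substitution steps yields center (-1/20, 1/2), radius 1/300
input x6: composing its 4 substitution steps yields center (-1/25, 1/2), radius 1/1800
input x1: composing its 4 substitution steps yields center (-1/24, 299/600), radius 1/1800
input x4: composing its 1 substitution step yields center (1/2, 0), radius 1/8


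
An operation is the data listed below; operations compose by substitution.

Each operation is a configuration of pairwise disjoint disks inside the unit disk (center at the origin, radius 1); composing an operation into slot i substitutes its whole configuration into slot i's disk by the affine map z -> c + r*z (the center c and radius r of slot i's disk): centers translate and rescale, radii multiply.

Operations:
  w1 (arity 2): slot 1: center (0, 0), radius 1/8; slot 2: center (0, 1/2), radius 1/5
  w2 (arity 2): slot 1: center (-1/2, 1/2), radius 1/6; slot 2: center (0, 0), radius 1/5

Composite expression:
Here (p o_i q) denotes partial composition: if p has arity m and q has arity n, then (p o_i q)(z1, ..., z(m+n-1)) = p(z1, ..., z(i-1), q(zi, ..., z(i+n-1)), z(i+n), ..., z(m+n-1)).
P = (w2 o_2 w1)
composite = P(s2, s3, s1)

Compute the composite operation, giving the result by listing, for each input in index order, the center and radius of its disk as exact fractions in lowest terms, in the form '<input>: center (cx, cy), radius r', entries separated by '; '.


Below w2, radii multiply path by path; the s-disk centers shift.
input s2: composing its 1 substitution step yields center (-1/2, 1/2), radius 1/6
input s3: composing its 2 substitution steps yields center (0, 0), radius 1/40
input s1: composing its 2 substitution steps yields center (0, 1/10), radius 1/25

s1: center (0, 1/10), radius 1/25; s2: center (-1/2, 1/2), radius 1/6; s3: center (0, 0), radius 1/40


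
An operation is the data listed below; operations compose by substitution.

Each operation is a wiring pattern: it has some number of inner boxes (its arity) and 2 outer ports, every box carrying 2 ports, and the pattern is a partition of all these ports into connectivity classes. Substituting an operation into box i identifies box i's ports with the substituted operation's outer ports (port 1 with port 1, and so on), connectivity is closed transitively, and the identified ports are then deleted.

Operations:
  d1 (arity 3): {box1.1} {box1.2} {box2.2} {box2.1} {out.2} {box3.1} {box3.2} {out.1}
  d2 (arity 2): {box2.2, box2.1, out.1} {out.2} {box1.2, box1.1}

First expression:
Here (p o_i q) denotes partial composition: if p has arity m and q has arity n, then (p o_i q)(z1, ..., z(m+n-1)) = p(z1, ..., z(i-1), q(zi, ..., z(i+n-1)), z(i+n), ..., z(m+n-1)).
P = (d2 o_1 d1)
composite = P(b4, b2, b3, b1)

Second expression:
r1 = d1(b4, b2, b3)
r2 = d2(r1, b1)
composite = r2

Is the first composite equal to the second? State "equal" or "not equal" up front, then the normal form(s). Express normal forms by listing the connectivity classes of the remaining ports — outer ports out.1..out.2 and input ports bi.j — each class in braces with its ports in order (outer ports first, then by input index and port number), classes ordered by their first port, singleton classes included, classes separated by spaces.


equal — both sides give {out.1, b1.1, b1.2} {out.2} {b2.1} {b2.2} {b3.1} {b3.2} {b4.1} {b4.2}

In normal form, the first expression is {out.1, b1.1, b1.2} {out.2} {b2.1} {b2.2} {b3.1} {b3.2} {b4.1} {b4.2}
In normal form, the second expression is {out.1, b1.1, b1.2} {out.2} {b2.1} {b2.2} {b3.1} {b3.2} {b4.1} {b4.2}
Identical normal forms: equal.


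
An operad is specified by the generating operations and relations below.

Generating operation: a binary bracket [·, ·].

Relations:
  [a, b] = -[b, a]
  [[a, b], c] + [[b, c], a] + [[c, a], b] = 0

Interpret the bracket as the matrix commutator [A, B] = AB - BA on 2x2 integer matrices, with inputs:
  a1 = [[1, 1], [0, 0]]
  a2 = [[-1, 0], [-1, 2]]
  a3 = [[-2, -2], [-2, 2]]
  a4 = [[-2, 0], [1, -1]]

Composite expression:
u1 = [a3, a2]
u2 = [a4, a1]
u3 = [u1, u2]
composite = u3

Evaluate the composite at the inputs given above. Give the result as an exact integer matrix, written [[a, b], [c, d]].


[[-4, -16], [-8, 4]]

[a3, a2] = [[2, -6], [2, -2]]
[a4, a1] = [[-1, -1], [1, 1]]
[[a3, a2], [a4, a1]] = [[-4, -16], [-8, 4]]


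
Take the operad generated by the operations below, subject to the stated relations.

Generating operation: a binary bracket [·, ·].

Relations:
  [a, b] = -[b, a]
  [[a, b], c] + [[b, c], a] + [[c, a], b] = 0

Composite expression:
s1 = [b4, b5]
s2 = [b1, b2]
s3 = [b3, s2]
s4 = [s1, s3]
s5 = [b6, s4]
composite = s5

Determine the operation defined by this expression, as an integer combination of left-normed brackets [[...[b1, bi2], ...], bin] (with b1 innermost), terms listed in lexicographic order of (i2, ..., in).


-[[[[[b1, b2], b3], b4], b5], b6] + [[[[[b1, b2], b3], b5], b4], b6]

Skip Jacobi rewriting: expand, keep b1-initial words, read off terms.
Composite bracket: [b6, [[b4, b5], [b3, [b1, b2]]]]
Expanding via [a, b] = ab - ba: 32 signed words (2^5 = 32).
Keep just the words that open with b1:
  from b1b2b3b4b5b6, sign -1: term -[[[[[b1, b2], b3], b4], b5], b6]
  from b1b2b3b5b4b6, sign +1: term +[[[[[b1, b2], b3], b5], b4], b6]


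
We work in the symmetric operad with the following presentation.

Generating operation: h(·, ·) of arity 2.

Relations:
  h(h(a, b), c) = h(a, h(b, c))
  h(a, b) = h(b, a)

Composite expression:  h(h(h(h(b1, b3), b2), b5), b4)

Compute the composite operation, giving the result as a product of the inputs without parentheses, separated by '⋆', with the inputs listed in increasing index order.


b1 ⋆ b2 ⋆ b3 ⋆ b4 ⋆ b5

Both nesting and order wash out for h; what remains is which b's occur.
h(b1, b3) unparenthesizes to b1 ⋆ b3
h(h(b1, b3), b2) unparenthesizes to b1 ⋆ b3 ⋆ b2
h(h(h(b1, b3), b2), b5) unparenthesizes to b1 ⋆ b3 ⋆ b2 ⋆ b5
h(h(h(h(b1, b3), b2), b5), b4) unparenthesizes to b1 ⋆ b3 ⋆ b2 ⋆ b5 ⋆ b4
reordering the factors by index: b1 ⋆ b2 ⋆ b3 ⋆ b4 ⋆ b5


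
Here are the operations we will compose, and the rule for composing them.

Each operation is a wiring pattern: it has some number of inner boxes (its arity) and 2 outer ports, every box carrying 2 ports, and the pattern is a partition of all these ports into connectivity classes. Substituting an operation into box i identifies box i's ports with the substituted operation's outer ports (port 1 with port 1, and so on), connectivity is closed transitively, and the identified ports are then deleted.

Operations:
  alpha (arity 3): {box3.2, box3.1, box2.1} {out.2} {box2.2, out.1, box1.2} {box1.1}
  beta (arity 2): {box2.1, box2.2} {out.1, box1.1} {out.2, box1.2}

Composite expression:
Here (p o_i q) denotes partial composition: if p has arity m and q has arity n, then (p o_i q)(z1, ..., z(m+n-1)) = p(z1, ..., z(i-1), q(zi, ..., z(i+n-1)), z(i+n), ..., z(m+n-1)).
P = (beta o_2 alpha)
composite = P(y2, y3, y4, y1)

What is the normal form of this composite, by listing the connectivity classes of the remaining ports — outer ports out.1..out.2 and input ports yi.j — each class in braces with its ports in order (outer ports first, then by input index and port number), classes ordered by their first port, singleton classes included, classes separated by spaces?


{out.1, y2.1} {out.2, y2.2} {y1.1, y1.2, y4.1} {y3.1} {y3.2, y4.2}


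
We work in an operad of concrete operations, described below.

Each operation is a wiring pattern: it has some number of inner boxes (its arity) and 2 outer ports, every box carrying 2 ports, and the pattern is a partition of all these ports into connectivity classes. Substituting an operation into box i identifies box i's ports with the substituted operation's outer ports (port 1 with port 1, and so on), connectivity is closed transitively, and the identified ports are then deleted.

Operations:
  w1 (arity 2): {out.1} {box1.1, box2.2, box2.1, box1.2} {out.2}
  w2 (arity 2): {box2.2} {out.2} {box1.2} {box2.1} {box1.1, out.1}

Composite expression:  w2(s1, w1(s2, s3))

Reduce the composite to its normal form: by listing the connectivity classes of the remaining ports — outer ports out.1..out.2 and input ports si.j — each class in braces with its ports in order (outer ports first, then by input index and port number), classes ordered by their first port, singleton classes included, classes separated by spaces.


{out.1, s1.1} {out.2} {s1.2} {s2.1, s2.2, s3.1, s3.2}

Reachability decides: close wires over w2-identified ports.
after w1, the pattern on (s2, s3) reads {out.1} {out.2} {s2.1, s2.2, s3.1, s3.2} (out.j = its outer ports)
after w2, the pattern on (s1, s2, s3) reads {out.1, s1.1} {out.2} {s1.2} {s2.1, s2.2, s3.1, s3.2} (out.j = its outer ports)


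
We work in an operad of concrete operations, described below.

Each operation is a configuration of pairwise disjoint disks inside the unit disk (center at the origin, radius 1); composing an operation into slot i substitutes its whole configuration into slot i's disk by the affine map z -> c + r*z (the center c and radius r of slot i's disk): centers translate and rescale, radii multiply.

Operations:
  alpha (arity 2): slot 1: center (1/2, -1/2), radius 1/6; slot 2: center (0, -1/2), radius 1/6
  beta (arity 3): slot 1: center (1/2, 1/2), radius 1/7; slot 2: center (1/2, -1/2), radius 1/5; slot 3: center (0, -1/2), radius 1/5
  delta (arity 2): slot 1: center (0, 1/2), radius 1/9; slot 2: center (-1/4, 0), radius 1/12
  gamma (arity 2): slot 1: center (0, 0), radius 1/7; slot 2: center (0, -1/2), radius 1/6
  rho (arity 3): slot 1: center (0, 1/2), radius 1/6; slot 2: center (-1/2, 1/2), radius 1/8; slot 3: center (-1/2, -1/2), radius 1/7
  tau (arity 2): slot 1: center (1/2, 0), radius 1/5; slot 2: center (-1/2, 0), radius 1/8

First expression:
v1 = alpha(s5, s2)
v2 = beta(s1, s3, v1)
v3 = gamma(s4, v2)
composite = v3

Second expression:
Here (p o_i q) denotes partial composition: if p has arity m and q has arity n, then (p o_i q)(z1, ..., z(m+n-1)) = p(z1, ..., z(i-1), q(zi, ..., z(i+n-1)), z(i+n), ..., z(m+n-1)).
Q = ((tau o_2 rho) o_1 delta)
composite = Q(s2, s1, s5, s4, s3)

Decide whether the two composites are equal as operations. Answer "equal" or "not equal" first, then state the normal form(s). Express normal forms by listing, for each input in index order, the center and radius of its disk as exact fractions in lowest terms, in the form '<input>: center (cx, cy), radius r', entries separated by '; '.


not equal — first s1: center (1/12, -5/12), radius 1/42; s2: center (0, -3/5), radius 1/180; s3: center (1/12, -7/12), radius 1/30; s4: center (0, 0), radius 1/7; s5: center (1/60, -3/5), radius 1/180, second s1: center (9/20, 0), radius 1/60; s2: center (1/2, 1/10), radius 1/45; s3: center (-9/16, -1/16), radius 1/56; s4: center (-9/16, 1/16), radius 1/64; s5: center (-1/2, 1/16), radius 1/48


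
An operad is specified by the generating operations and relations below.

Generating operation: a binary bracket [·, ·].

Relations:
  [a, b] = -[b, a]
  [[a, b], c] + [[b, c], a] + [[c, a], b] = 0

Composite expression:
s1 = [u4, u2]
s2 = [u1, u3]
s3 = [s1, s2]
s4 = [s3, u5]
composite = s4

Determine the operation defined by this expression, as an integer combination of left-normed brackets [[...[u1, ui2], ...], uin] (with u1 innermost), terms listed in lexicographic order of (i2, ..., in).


In the tensor algebra, words opening u1 carry the u1-anchored form.
Composite bracket: [[[u4, u2], [u1, u3]], u5]
Expanding via [a, b] = ab - ba: 16 signed words (2^4 = 16).
Collect the words opening with u1:
  sign of u1u3u2u4u5 is +1, so it contributes +[[[[u1, u3], u2], u4], u5]
  sign of u1u3u4u2u5 is -1, so it contributes -[[[[u1, u3], u4], u2], u5]

[[[[u1, u3], u2], u4], u5] - [[[[u1, u3], u4], u2], u5]


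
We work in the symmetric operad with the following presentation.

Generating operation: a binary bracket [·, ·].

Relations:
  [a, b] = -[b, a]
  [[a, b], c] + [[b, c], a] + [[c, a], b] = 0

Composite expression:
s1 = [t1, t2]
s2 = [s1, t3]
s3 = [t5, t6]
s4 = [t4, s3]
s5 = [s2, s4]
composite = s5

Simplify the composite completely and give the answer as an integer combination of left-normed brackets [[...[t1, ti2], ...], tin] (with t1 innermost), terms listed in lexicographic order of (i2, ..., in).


[[[[[t1, t2], t3], t4], t5], t6] - [[[[[t1, t2], t3], t4], t6], t5] - [[[[[t1, t2], t3], t5], t6], t4] + [[[[[t1, t2], t3], t6], t5], t4]


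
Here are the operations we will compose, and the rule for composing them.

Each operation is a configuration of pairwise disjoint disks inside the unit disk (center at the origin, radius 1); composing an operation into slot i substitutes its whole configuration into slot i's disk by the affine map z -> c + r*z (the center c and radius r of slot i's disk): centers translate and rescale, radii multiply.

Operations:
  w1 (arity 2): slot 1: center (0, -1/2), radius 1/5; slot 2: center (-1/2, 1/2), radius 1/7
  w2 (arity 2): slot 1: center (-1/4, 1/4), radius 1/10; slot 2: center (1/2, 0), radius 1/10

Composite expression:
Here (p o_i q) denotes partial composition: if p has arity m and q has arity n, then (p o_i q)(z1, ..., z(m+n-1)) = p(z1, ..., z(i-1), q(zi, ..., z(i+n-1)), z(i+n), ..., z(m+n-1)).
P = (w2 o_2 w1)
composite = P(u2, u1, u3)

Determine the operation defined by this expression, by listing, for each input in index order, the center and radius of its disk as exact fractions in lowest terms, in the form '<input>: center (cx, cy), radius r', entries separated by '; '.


u1: center (1/2, -1/20), radius 1/50; u2: center (-1/4, 1/4), radius 1/10; u3: center (9/20, 1/20), radius 1/70

Nesting under w2 composes maps z -> c + r*z down each u-path.
tracing u2 down its 1-map path: center (-1/4, 1/4), radius 1/10
tracing u1 down its 2-map path: center (1/2, -1/20), radius 1/50
tracing u3 down its 2-map path: center (9/20, 1/20), radius 1/70


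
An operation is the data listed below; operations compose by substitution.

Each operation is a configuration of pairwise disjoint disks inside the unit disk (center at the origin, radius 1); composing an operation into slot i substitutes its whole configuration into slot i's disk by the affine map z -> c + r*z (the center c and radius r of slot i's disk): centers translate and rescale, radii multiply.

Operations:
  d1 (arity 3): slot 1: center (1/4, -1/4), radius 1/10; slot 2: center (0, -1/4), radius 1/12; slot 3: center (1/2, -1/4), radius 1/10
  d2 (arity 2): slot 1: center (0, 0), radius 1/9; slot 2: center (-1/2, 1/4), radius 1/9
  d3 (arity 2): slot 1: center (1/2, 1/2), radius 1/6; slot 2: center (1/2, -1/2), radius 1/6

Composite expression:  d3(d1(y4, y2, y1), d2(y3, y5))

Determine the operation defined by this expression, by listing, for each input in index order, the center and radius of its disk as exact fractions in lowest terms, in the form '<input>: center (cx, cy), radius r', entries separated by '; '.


y1: center (7/12, 11/24), radius 1/60; y2: center (1/2, 11/24), radius 1/72; y3: center (1/2, -1/2), radius 1/54; y4: center (13/24, 11/24), radius 1/60; y5: center (5/12, -11/24), radius 1/54

Each y-disk chains the slot maps above it in d3; radii multiply.
tracing y4 down its 2-map path: center (13/24, 11/24), radius 1/60
tracing y2 down its 2-map path: center (1/2, 11/24), radius 1/72
tracing y1 down its 2-map path: center (7/12, 11/24), radius 1/60
tracing y3 down its 2-map path: center (1/2, -1/2), radius 1/54
tracing y5 down its 2-map path: center (5/12, -11/24), radius 1/54


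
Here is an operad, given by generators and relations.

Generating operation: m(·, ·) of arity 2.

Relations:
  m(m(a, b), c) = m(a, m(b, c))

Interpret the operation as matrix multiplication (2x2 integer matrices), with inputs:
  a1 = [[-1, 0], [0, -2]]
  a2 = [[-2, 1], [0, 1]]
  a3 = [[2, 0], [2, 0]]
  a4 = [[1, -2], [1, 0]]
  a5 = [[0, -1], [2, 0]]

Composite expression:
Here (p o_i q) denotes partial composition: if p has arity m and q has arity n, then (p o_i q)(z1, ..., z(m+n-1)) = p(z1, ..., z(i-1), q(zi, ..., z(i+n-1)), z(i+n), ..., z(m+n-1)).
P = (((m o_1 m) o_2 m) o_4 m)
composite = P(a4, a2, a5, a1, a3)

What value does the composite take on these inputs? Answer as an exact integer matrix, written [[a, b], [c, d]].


m(a2, a5) = [[2, 2], [2, 0]]
m(a4, m(a2, a5)) = [[-2, 2], [2, 2]]
m(a1, a3) = [[-2, 0], [-4, 0]]
m(m(a4, m(a2, a5)), m(a1, a3)) = [[-4, 0], [-12, 0]]

[[-4, 0], [-12, 0]]


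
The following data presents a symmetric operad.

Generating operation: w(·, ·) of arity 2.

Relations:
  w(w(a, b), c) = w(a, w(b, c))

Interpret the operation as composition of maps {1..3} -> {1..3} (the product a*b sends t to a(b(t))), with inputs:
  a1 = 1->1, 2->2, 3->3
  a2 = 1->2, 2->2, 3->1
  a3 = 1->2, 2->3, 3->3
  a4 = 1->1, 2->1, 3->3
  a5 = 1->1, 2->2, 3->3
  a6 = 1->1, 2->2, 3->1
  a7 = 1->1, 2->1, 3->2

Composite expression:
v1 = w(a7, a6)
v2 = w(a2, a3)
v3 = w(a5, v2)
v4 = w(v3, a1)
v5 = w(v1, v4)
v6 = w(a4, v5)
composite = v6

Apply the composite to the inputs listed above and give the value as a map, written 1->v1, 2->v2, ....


w(a7, a6) = 1->1, 2->1, 3->1
w(a2, a3) = 1->2, 2->1, 3->1
w(a5, w(a2, a3)) = 1->2, 2->1, 3->1
w(w(a5, w(a2, a3)), a1) = 1->2, 2->1, 3->1
w(w(a7, a6), w(w(a5, w(a2, a3)), a1)) = 1->1, 2->1, 3->1
w(a4, w(w(a7, a6), w(w(a5, w(a2, a3)), a1))) = 1->1, 2->1, 3->1

1->1, 2->1, 3->1


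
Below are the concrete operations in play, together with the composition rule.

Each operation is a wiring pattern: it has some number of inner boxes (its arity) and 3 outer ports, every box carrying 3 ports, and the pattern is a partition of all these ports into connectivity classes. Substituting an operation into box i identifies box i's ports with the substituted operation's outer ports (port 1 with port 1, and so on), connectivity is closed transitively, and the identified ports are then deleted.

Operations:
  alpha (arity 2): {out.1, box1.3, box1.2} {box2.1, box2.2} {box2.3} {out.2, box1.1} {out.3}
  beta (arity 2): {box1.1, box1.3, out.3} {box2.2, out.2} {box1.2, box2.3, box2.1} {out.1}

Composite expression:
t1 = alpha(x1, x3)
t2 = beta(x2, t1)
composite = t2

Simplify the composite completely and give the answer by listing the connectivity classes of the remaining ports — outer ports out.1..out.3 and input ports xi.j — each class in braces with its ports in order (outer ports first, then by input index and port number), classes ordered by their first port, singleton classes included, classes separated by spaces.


{out.1} {out.2, x1.1} {out.3, x2.1, x2.3} {x1.2, x1.3, x2.2} {x3.1, x3.2} {x3.3}

After gluing at beta, chains via deleted ports link the x-ports.
composing alpha on (x1, x3), with out.j its own outer ports: {out.1, x1.2, x1.3} {out.2, x1.1} {out.3} {x3.1, x3.2} {x3.3}
composing beta on (x2, x1, x3), with out.j its own outer ports: {out.1} {out.2, x1.1} {out.3, x2.1, x2.3} {x1.2, x1.3, x2.2} {x3.1, x3.2} {x3.3}


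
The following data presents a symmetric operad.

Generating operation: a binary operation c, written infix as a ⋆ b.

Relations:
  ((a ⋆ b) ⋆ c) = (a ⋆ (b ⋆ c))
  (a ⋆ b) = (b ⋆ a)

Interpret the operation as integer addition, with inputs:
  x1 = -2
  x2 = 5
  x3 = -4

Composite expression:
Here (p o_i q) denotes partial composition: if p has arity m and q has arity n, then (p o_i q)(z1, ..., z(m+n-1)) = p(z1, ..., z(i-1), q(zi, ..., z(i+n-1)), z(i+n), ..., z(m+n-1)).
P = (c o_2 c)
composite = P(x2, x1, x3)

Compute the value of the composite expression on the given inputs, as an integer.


-1

(x1 ⋆ x3) = -6
(x2 ⋆ (x1 ⋆ x3)) = -1


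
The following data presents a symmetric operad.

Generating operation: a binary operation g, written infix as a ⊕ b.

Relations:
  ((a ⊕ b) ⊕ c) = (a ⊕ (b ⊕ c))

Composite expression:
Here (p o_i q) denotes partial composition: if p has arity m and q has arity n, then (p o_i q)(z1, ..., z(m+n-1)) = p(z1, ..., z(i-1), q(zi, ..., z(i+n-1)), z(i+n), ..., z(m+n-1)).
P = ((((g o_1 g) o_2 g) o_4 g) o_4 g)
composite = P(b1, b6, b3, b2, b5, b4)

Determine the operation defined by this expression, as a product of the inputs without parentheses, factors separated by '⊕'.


b1 ⊕ b6 ⊕ b3 ⊕ b2 ⊕ b5 ⊕ b4


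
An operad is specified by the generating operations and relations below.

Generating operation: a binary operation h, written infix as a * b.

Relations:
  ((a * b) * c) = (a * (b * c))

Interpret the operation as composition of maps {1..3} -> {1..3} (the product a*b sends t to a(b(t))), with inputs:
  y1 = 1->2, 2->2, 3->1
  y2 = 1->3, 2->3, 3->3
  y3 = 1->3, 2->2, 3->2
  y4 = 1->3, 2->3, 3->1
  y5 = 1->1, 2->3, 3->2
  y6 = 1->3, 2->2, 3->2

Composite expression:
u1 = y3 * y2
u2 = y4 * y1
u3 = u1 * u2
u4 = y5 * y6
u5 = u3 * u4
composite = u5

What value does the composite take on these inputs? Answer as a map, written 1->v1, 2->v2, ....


1->2, 2->2, 3->2

(y3 * y2) = 1->2, 2->2, 3->2
(y4 * y1) = 1->3, 2->3, 3->3
((y3 * y2) * (y4 * y1)) = 1->2, 2->2, 3->2
(y5 * y6) = 1->2, 2->3, 3->3
(((y3 * y2) * (y4 * y1)) * (y5 * y6)) = 1->2, 2->2, 3->2


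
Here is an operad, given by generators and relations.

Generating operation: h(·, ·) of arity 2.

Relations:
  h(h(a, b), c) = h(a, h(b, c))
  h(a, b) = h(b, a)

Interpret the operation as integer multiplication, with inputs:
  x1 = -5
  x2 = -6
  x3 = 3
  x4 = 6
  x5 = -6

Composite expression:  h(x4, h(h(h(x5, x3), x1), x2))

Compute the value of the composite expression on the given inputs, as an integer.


-3240

h(x5, x3) = -18
h(h(x5, x3), x1) = 90
h(h(h(x5, x3), x1), x2) = -540
h(x4, h(h(h(x5, x3), x1), x2)) = -3240


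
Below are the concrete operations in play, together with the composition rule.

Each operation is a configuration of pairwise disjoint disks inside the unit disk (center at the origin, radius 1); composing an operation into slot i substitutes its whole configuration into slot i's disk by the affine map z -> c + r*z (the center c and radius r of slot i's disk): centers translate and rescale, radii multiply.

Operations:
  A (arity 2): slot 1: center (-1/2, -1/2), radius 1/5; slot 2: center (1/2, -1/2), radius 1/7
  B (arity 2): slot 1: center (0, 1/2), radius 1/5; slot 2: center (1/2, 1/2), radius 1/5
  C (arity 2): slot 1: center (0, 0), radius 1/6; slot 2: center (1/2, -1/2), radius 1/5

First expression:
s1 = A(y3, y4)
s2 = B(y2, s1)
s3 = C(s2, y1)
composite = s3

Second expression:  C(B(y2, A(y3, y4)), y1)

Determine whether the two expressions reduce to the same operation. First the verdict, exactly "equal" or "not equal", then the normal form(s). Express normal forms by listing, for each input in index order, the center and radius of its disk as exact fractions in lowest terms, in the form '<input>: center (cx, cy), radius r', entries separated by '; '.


equal — both sides give y1: center (1/2, -1/2), radius 1/5; y2: center (0, 1/12), radius 1/30; y3: center (1/15, 1/15), radius 1/150; y4: center (1/10, 1/15), radius 1/210

The first expression, normalized: y1: center (1/2, -1/2), radius 1/5; y2: center (0, 1/12), radius 1/30; y3: center (1/15, 1/15), radius 1/150; y4: center (1/10, 1/15), radius 1/210
The second expression, normalized: y1: center (1/2, -1/2), radius 1/5; y2: center (0, 1/12), radius 1/30; y3: center (1/15, 1/15), radius 1/150; y4: center (1/10, 1/15), radius 1/210
The normal forms match — equal.


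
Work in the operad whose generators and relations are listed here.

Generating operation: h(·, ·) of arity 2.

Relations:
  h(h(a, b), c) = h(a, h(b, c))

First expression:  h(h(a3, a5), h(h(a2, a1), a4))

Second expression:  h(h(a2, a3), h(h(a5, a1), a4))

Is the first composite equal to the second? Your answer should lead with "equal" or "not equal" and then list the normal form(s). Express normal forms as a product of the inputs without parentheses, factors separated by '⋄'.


not equal — first a3 ⋄ a5 ⋄ a2 ⋄ a1 ⋄ a4, second a2 ⋄ a3 ⋄ a5 ⋄ a1 ⋄ a4


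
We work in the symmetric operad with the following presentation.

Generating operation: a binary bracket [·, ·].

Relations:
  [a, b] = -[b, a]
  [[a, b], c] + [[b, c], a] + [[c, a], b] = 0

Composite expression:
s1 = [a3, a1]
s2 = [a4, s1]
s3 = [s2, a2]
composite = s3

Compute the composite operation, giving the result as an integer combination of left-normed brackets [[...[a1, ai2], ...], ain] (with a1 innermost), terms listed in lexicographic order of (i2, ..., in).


[[[a1, a3], a4], a2]

In the tensor algebra, words opening a1 carry the a1-anchored form.
Composite bracket: [[a4, [a3, a1]], a2]
Full expansion: 8 signed words from ab - ba (2^3 = 8).
Collect the words opening with a1:
  a1a3a4a2 appears with sign +1, giving the term +[[[a1, a3], a4], a2]


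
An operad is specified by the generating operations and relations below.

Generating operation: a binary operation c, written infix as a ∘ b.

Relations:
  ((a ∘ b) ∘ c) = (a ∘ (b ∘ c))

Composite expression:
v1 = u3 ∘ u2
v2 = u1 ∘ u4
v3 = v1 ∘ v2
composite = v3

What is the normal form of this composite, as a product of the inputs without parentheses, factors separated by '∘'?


u3 ∘ u2 ∘ u1 ∘ u4

Key point: c is associative — brackets drop, the u-order remains.
(u3 ∘ u2) linearizes to u3 ∘ u2
(u1 ∘ u4) linearizes to u1 ∘ u4
((u3 ∘ u2) ∘ (u1 ∘ u4)) linearizes to u3 ∘ u2 ∘ u1 ∘ u4


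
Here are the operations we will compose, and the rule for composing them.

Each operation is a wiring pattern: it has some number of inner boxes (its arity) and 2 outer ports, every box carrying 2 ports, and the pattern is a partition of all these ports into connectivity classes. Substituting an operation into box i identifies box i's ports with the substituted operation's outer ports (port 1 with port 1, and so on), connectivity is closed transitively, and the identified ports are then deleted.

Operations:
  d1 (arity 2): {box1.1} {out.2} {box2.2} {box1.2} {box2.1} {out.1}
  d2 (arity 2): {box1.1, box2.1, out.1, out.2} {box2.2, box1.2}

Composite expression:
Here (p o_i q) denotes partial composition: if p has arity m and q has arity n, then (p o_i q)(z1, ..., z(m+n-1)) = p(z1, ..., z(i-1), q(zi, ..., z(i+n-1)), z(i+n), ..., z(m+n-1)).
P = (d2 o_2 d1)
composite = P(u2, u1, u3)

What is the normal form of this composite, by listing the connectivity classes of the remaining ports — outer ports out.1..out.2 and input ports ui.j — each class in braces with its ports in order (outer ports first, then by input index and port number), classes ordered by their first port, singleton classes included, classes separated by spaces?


Substituting into d2 glues patterns; closure does the rest.
composing d1 on (u1, u3), with out.j its own outer ports: {out.1} {out.2} {u1.1} {u1.2} {u3.1} {u3.2}
composing d2 on (u2, u1, u3), with out.j its own outer ports: {out.1, out.2, u2.1} {u1.1} {u1.2} {u2.2} {u3.1} {u3.2}

{out.1, out.2, u2.1} {u1.1} {u1.2} {u2.2} {u3.1} {u3.2}


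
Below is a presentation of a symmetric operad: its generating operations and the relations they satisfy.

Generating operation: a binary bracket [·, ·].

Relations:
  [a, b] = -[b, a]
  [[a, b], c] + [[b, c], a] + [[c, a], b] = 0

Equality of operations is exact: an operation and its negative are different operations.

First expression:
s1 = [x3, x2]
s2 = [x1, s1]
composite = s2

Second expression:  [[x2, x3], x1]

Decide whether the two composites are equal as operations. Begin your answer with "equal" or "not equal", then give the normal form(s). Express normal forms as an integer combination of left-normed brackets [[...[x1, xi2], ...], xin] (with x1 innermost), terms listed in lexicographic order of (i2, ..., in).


equal: each reduces to -[[x1, x2], x3] + [[x1, x3], x2]

The first composite normalizes to -[[x1, x2], x3] + [[x1, x3], x2]
The second composite normalizes to -[[x1, x2], x3] + [[x1, x3], x2]
Same normal form: equal.
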